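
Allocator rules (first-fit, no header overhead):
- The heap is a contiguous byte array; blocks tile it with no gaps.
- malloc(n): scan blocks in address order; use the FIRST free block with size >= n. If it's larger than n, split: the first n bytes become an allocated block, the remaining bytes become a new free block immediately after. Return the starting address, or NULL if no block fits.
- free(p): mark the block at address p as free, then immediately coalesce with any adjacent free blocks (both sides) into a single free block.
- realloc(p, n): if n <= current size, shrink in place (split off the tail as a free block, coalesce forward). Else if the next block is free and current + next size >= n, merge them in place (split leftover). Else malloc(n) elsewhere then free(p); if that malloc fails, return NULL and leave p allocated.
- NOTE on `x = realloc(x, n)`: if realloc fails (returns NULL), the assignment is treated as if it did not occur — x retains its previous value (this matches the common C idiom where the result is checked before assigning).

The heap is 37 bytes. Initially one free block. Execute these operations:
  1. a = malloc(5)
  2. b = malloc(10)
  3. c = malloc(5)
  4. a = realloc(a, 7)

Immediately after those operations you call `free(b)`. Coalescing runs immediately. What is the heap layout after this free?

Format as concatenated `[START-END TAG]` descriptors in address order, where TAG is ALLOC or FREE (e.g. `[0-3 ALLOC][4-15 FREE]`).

Answer: [0-14 FREE][15-19 ALLOC][20-26 ALLOC][27-36 FREE]

Derivation:
Op 1: a = malloc(5) -> a = 0; heap: [0-4 ALLOC][5-36 FREE]
Op 2: b = malloc(10) -> b = 5; heap: [0-4 ALLOC][5-14 ALLOC][15-36 FREE]
Op 3: c = malloc(5) -> c = 15; heap: [0-4 ALLOC][5-14 ALLOC][15-19 ALLOC][20-36 FREE]
Op 4: a = realloc(a, 7) -> a = 20; heap: [0-4 FREE][5-14 ALLOC][15-19 ALLOC][20-26 ALLOC][27-36 FREE]
free(b): b = 5 -> block [5-14 ALLOC]; mark free, coalesce with adjacent free neighbors -> [0-14 FREE][15-19 ALLOC][20-26 ALLOC][27-36 FREE]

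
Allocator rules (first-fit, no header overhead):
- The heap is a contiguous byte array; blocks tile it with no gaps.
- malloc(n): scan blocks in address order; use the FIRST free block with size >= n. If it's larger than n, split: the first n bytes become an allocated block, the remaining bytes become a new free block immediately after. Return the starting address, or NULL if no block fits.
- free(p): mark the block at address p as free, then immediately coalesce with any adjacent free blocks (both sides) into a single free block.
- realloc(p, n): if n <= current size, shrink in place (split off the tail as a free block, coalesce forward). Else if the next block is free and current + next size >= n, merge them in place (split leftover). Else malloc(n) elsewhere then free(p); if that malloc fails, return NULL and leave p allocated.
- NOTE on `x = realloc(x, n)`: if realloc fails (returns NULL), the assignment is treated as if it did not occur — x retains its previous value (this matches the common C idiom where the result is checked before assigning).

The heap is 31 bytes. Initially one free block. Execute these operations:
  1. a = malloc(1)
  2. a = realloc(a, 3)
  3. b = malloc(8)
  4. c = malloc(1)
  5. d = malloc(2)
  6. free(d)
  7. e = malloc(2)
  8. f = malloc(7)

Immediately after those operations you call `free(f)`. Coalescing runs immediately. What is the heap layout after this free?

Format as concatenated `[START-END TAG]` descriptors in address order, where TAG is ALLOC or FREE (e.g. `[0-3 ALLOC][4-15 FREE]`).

Op 1: a = malloc(1) -> a = 0; heap: [0-0 ALLOC][1-30 FREE]
Op 2: a = realloc(a, 3) -> a = 0; heap: [0-2 ALLOC][3-30 FREE]
Op 3: b = malloc(8) -> b = 3; heap: [0-2 ALLOC][3-10 ALLOC][11-30 FREE]
Op 4: c = malloc(1) -> c = 11; heap: [0-2 ALLOC][3-10 ALLOC][11-11 ALLOC][12-30 FREE]
Op 5: d = malloc(2) -> d = 12; heap: [0-2 ALLOC][3-10 ALLOC][11-11 ALLOC][12-13 ALLOC][14-30 FREE]
Op 6: free(d) -> (freed d); heap: [0-2 ALLOC][3-10 ALLOC][11-11 ALLOC][12-30 FREE]
Op 7: e = malloc(2) -> e = 12; heap: [0-2 ALLOC][3-10 ALLOC][11-11 ALLOC][12-13 ALLOC][14-30 FREE]
Op 8: f = malloc(7) -> f = 14; heap: [0-2 ALLOC][3-10 ALLOC][11-11 ALLOC][12-13 ALLOC][14-20 ALLOC][21-30 FREE]
free(f): f = 14 -> block [14-20 ALLOC]; mark free, coalesce with adjacent free neighbors -> [0-2 ALLOC][3-10 ALLOC][11-11 ALLOC][12-13 ALLOC][14-30 FREE]

Answer: [0-2 ALLOC][3-10 ALLOC][11-11 ALLOC][12-13 ALLOC][14-30 FREE]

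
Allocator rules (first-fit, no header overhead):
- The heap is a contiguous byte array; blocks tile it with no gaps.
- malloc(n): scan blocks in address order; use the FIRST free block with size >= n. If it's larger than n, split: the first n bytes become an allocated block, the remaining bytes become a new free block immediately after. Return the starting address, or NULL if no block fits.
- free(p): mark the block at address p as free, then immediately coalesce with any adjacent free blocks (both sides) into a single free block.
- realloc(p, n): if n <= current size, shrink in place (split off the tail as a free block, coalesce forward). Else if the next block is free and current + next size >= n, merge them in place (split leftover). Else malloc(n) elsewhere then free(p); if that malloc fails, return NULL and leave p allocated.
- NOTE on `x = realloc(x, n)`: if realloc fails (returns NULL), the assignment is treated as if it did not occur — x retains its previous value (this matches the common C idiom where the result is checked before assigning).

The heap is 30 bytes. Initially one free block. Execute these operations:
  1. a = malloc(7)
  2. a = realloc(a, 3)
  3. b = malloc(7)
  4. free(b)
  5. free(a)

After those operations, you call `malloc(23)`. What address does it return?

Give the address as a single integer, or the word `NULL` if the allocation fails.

Op 1: a = malloc(7) -> a = 0; heap: [0-6 ALLOC][7-29 FREE]
Op 2: a = realloc(a, 3) -> a = 0; heap: [0-2 ALLOC][3-29 FREE]
Op 3: b = malloc(7) -> b = 3; heap: [0-2 ALLOC][3-9 ALLOC][10-29 FREE]
Op 4: free(b) -> (freed b); heap: [0-2 ALLOC][3-29 FREE]
Op 5: free(a) -> (freed a); heap: [0-29 FREE]
malloc(23): first-fit scan over [0-29 FREE] -> 0

Answer: 0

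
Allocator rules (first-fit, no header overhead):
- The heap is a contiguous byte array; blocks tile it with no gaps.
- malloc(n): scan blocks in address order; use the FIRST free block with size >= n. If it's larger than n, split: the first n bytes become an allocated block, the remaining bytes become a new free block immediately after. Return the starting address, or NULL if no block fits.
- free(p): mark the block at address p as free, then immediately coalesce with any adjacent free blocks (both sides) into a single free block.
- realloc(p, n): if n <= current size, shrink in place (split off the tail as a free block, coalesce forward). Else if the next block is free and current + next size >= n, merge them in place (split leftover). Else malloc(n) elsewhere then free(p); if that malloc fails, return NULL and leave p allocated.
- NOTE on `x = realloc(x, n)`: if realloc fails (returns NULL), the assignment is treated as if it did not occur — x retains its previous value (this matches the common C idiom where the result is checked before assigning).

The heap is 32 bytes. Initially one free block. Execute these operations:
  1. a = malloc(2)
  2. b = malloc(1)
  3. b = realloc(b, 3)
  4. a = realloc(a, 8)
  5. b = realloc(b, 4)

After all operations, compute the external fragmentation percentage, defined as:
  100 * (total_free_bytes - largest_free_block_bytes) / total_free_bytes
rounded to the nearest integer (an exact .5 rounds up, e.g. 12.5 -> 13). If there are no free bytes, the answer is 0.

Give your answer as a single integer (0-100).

Answer: 25

Derivation:
Op 1: a = malloc(2) -> a = 0; heap: [0-1 ALLOC][2-31 FREE]
Op 2: b = malloc(1) -> b = 2; heap: [0-1 ALLOC][2-2 ALLOC][3-31 FREE]
Op 3: b = realloc(b, 3) -> b = 2; heap: [0-1 ALLOC][2-4 ALLOC][5-31 FREE]
Op 4: a = realloc(a, 8) -> a = 5; heap: [0-1 FREE][2-4 ALLOC][5-12 ALLOC][13-31 FREE]
Op 5: b = realloc(b, 4) -> b = 13; heap: [0-4 FREE][5-12 ALLOC][13-16 ALLOC][17-31 FREE]
Free blocks: [5 15] total_free=20 largest=15 -> 100*(20-15)/20 = 500/20 = 25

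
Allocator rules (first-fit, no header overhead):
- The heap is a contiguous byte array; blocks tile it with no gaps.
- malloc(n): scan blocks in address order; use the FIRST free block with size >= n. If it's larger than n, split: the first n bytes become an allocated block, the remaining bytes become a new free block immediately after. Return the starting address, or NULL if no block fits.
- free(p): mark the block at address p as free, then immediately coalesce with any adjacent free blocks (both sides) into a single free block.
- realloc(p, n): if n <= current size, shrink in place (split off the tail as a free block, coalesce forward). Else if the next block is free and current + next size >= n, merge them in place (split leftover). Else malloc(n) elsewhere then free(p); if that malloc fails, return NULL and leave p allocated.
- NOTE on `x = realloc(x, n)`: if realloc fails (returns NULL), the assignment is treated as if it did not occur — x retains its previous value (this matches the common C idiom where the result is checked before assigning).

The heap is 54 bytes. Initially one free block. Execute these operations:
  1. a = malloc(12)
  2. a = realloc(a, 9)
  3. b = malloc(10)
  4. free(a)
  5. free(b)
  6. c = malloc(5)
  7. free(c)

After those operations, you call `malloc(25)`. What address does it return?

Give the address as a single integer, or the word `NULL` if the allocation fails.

Op 1: a = malloc(12) -> a = 0; heap: [0-11 ALLOC][12-53 FREE]
Op 2: a = realloc(a, 9) -> a = 0; heap: [0-8 ALLOC][9-53 FREE]
Op 3: b = malloc(10) -> b = 9; heap: [0-8 ALLOC][9-18 ALLOC][19-53 FREE]
Op 4: free(a) -> (freed a); heap: [0-8 FREE][9-18 ALLOC][19-53 FREE]
Op 5: free(b) -> (freed b); heap: [0-53 FREE]
Op 6: c = malloc(5) -> c = 0; heap: [0-4 ALLOC][5-53 FREE]
Op 7: free(c) -> (freed c); heap: [0-53 FREE]
malloc(25): first-fit scan over [0-53 FREE] -> 0

Answer: 0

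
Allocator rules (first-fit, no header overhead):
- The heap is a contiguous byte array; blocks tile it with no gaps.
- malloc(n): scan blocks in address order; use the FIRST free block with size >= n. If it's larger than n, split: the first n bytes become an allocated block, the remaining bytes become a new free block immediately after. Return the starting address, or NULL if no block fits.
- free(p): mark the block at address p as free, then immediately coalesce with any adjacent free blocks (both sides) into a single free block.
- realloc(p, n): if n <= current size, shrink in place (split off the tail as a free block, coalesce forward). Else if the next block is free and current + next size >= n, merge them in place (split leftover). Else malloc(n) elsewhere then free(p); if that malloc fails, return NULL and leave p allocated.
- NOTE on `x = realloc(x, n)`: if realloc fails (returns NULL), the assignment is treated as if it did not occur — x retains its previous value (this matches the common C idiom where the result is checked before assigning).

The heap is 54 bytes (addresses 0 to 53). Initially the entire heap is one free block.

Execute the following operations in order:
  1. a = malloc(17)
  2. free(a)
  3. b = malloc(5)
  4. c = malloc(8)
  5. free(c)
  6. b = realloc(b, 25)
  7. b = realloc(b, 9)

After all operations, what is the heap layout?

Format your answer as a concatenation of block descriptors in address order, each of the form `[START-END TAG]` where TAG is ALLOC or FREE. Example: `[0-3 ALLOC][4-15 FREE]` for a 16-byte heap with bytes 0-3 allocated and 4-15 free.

Op 1: a = malloc(17) -> a = 0; heap: [0-16 ALLOC][17-53 FREE]
Op 2: free(a) -> (freed a); heap: [0-53 FREE]
Op 3: b = malloc(5) -> b = 0; heap: [0-4 ALLOC][5-53 FREE]
Op 4: c = malloc(8) -> c = 5; heap: [0-4 ALLOC][5-12 ALLOC][13-53 FREE]
Op 5: free(c) -> (freed c); heap: [0-4 ALLOC][5-53 FREE]
Op 6: b = realloc(b, 25) -> b = 0; heap: [0-24 ALLOC][25-53 FREE]
Op 7: b = realloc(b, 9) -> b = 0; heap: [0-8 ALLOC][9-53 FREE]

Answer: [0-8 ALLOC][9-53 FREE]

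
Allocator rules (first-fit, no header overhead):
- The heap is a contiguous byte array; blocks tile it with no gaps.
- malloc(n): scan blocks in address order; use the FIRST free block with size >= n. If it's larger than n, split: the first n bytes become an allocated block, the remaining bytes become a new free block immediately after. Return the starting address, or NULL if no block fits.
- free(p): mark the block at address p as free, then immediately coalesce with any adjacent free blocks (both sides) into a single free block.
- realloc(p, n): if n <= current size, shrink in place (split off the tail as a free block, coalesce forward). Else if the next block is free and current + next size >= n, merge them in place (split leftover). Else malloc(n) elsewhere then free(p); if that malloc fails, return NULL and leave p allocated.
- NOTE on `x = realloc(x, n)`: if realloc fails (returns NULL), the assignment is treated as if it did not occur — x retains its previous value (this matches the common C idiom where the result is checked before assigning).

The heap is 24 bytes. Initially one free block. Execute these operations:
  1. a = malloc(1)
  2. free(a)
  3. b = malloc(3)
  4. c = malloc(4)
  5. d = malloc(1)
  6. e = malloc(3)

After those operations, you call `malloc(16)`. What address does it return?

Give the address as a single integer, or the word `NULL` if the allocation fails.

Op 1: a = malloc(1) -> a = 0; heap: [0-0 ALLOC][1-23 FREE]
Op 2: free(a) -> (freed a); heap: [0-23 FREE]
Op 3: b = malloc(3) -> b = 0; heap: [0-2 ALLOC][3-23 FREE]
Op 4: c = malloc(4) -> c = 3; heap: [0-2 ALLOC][3-6 ALLOC][7-23 FREE]
Op 5: d = malloc(1) -> d = 7; heap: [0-2 ALLOC][3-6 ALLOC][7-7 ALLOC][8-23 FREE]
Op 6: e = malloc(3) -> e = 8; heap: [0-2 ALLOC][3-6 ALLOC][7-7 ALLOC][8-10 ALLOC][11-23 FREE]
malloc(16): first-fit scan over [0-2 ALLOC][3-6 ALLOC][7-7 ALLOC][8-10 ALLOC][11-23 FREE] -> NULL

Answer: NULL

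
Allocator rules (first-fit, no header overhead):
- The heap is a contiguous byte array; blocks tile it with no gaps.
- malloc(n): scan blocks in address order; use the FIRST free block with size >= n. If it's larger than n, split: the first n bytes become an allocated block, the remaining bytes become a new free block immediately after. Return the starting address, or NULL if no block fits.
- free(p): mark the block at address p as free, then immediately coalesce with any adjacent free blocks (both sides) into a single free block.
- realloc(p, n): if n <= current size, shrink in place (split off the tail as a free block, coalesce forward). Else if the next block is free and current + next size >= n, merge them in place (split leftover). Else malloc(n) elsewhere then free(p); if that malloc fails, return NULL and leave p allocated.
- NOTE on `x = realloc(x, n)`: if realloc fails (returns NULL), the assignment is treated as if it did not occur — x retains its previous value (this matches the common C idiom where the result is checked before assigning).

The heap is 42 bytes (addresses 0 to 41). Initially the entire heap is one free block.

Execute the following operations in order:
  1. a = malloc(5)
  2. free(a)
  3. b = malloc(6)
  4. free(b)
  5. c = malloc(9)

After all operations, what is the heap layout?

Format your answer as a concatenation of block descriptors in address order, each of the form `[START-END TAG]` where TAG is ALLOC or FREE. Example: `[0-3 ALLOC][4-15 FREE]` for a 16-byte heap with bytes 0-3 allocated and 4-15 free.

Op 1: a = malloc(5) -> a = 0; heap: [0-4 ALLOC][5-41 FREE]
Op 2: free(a) -> (freed a); heap: [0-41 FREE]
Op 3: b = malloc(6) -> b = 0; heap: [0-5 ALLOC][6-41 FREE]
Op 4: free(b) -> (freed b); heap: [0-41 FREE]
Op 5: c = malloc(9) -> c = 0; heap: [0-8 ALLOC][9-41 FREE]

Answer: [0-8 ALLOC][9-41 FREE]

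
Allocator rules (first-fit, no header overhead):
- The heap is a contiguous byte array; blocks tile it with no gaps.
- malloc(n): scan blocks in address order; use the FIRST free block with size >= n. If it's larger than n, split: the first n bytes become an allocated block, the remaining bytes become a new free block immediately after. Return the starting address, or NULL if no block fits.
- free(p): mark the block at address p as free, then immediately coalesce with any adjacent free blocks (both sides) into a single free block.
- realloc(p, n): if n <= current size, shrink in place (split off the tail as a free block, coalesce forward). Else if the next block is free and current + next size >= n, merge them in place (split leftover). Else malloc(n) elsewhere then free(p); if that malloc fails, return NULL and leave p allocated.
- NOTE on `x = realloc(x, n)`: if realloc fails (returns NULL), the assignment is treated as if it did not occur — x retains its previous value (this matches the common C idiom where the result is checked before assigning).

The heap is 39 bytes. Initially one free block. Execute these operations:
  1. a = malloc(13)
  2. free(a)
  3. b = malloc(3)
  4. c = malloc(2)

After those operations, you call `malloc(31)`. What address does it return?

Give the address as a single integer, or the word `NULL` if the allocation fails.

Answer: 5

Derivation:
Op 1: a = malloc(13) -> a = 0; heap: [0-12 ALLOC][13-38 FREE]
Op 2: free(a) -> (freed a); heap: [0-38 FREE]
Op 3: b = malloc(3) -> b = 0; heap: [0-2 ALLOC][3-38 FREE]
Op 4: c = malloc(2) -> c = 3; heap: [0-2 ALLOC][3-4 ALLOC][5-38 FREE]
malloc(31): first-fit scan over [0-2 ALLOC][3-4 ALLOC][5-38 FREE] -> 5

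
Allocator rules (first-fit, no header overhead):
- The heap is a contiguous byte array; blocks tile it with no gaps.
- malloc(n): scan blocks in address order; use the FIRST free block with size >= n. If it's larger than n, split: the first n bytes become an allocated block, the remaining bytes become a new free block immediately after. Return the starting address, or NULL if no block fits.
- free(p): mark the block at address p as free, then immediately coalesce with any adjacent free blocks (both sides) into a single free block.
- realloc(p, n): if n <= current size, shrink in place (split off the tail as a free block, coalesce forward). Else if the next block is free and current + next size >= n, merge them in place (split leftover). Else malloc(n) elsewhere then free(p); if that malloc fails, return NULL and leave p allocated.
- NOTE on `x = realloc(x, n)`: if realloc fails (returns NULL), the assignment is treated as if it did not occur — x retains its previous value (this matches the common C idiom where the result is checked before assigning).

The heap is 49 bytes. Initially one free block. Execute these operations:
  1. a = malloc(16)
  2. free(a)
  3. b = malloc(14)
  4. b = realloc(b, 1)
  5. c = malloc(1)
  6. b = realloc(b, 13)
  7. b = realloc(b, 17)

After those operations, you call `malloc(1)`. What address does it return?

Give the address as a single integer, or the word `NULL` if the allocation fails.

Op 1: a = malloc(16) -> a = 0; heap: [0-15 ALLOC][16-48 FREE]
Op 2: free(a) -> (freed a); heap: [0-48 FREE]
Op 3: b = malloc(14) -> b = 0; heap: [0-13 ALLOC][14-48 FREE]
Op 4: b = realloc(b, 1) -> b = 0; heap: [0-0 ALLOC][1-48 FREE]
Op 5: c = malloc(1) -> c = 1; heap: [0-0 ALLOC][1-1 ALLOC][2-48 FREE]
Op 6: b = realloc(b, 13) -> b = 2; heap: [0-0 FREE][1-1 ALLOC][2-14 ALLOC][15-48 FREE]
Op 7: b = realloc(b, 17) -> b = 2; heap: [0-0 FREE][1-1 ALLOC][2-18 ALLOC][19-48 FREE]
malloc(1): first-fit scan over [0-0 FREE][1-1 ALLOC][2-18 ALLOC][19-48 FREE] -> 0

Answer: 0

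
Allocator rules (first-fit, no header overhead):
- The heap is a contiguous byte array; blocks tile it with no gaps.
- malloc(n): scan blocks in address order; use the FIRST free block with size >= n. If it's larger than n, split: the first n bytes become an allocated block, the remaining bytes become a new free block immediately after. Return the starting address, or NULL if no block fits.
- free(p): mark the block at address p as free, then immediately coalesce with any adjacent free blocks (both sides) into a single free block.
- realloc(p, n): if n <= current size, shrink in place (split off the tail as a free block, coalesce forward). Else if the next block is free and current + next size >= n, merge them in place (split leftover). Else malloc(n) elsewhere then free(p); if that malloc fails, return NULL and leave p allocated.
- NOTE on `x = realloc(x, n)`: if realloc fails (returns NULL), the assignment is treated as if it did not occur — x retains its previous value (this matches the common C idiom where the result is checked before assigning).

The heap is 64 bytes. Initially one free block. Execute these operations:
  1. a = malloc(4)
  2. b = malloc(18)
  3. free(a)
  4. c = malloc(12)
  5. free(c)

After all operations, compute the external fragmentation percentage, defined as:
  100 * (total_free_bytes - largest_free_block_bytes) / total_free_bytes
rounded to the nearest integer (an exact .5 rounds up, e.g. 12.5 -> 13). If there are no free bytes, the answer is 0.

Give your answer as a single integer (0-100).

Answer: 9

Derivation:
Op 1: a = malloc(4) -> a = 0; heap: [0-3 ALLOC][4-63 FREE]
Op 2: b = malloc(18) -> b = 4; heap: [0-3 ALLOC][4-21 ALLOC][22-63 FREE]
Op 3: free(a) -> (freed a); heap: [0-3 FREE][4-21 ALLOC][22-63 FREE]
Op 4: c = malloc(12) -> c = 22; heap: [0-3 FREE][4-21 ALLOC][22-33 ALLOC][34-63 FREE]
Op 5: free(c) -> (freed c); heap: [0-3 FREE][4-21 ALLOC][22-63 FREE]
Free blocks: [4 42] total_free=46 largest=42 -> 100*(46-42)/46 = 400/46 ≈ 8.696 -> rounds to 9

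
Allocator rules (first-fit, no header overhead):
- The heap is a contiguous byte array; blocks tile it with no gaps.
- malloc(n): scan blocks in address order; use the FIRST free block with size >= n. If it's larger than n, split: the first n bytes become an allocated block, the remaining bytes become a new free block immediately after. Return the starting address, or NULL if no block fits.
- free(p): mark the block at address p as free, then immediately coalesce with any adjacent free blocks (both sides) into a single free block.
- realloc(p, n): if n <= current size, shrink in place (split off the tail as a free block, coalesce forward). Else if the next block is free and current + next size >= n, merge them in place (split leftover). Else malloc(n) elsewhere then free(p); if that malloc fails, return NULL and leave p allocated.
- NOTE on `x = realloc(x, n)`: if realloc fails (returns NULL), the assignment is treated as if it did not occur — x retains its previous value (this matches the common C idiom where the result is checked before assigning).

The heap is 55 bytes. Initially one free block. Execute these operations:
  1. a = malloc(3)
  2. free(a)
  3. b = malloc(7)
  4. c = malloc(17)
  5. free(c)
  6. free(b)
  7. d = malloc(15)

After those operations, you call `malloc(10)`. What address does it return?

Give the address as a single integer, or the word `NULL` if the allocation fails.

Answer: 15

Derivation:
Op 1: a = malloc(3) -> a = 0; heap: [0-2 ALLOC][3-54 FREE]
Op 2: free(a) -> (freed a); heap: [0-54 FREE]
Op 3: b = malloc(7) -> b = 0; heap: [0-6 ALLOC][7-54 FREE]
Op 4: c = malloc(17) -> c = 7; heap: [0-6 ALLOC][7-23 ALLOC][24-54 FREE]
Op 5: free(c) -> (freed c); heap: [0-6 ALLOC][7-54 FREE]
Op 6: free(b) -> (freed b); heap: [0-54 FREE]
Op 7: d = malloc(15) -> d = 0; heap: [0-14 ALLOC][15-54 FREE]
malloc(10): first-fit scan over [0-14 ALLOC][15-54 FREE] -> 15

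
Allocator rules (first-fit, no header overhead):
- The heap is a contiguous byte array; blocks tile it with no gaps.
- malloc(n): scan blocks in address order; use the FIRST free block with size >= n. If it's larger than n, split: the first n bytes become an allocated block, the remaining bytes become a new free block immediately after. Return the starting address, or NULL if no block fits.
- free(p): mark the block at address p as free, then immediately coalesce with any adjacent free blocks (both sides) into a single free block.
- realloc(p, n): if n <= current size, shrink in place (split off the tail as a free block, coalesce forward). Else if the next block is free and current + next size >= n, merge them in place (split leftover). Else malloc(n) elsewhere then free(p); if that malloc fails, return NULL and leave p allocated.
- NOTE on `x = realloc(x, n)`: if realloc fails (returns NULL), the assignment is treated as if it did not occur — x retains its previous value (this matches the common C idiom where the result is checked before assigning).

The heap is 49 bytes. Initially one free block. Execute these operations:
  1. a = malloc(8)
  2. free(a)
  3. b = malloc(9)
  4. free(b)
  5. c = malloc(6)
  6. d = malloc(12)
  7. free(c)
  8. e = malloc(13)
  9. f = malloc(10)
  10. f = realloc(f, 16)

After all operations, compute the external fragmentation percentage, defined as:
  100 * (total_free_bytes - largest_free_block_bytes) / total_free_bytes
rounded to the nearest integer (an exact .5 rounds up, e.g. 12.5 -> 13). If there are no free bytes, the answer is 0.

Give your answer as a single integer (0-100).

Answer: 25

Derivation:
Op 1: a = malloc(8) -> a = 0; heap: [0-7 ALLOC][8-48 FREE]
Op 2: free(a) -> (freed a); heap: [0-48 FREE]
Op 3: b = malloc(9) -> b = 0; heap: [0-8 ALLOC][9-48 FREE]
Op 4: free(b) -> (freed b); heap: [0-48 FREE]
Op 5: c = malloc(6) -> c = 0; heap: [0-5 ALLOC][6-48 FREE]
Op 6: d = malloc(12) -> d = 6; heap: [0-5 ALLOC][6-17 ALLOC][18-48 FREE]
Op 7: free(c) -> (freed c); heap: [0-5 FREE][6-17 ALLOC][18-48 FREE]
Op 8: e = malloc(13) -> e = 18; heap: [0-5 FREE][6-17 ALLOC][18-30 ALLOC][31-48 FREE]
Op 9: f = malloc(10) -> f = 31; heap: [0-5 FREE][6-17 ALLOC][18-30 ALLOC][31-40 ALLOC][41-48 FREE]
Op 10: f = realloc(f, 16) -> f = 31; heap: [0-5 FREE][6-17 ALLOC][18-30 ALLOC][31-46 ALLOC][47-48 FREE]
Free blocks: [6 2] total_free=8 largest=6 -> 100*(8-6)/8 = 200/8 = 25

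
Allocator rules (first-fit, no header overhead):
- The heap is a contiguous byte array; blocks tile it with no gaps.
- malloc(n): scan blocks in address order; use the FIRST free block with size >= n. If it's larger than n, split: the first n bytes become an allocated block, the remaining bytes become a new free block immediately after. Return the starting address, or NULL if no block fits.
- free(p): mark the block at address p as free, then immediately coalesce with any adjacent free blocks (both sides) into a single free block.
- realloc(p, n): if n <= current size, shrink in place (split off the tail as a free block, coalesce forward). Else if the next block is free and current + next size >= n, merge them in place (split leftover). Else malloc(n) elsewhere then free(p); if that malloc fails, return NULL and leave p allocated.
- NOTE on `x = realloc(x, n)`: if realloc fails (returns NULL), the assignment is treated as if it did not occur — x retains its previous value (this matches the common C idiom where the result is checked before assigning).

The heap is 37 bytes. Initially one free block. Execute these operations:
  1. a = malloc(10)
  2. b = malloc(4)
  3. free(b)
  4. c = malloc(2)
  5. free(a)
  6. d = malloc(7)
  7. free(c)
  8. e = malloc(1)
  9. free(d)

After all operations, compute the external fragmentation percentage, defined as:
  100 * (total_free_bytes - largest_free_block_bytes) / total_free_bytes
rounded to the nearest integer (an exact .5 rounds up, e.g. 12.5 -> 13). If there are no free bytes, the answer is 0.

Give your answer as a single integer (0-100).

Answer: 19

Derivation:
Op 1: a = malloc(10) -> a = 0; heap: [0-9 ALLOC][10-36 FREE]
Op 2: b = malloc(4) -> b = 10; heap: [0-9 ALLOC][10-13 ALLOC][14-36 FREE]
Op 3: free(b) -> (freed b); heap: [0-9 ALLOC][10-36 FREE]
Op 4: c = malloc(2) -> c = 10; heap: [0-9 ALLOC][10-11 ALLOC][12-36 FREE]
Op 5: free(a) -> (freed a); heap: [0-9 FREE][10-11 ALLOC][12-36 FREE]
Op 6: d = malloc(7) -> d = 0; heap: [0-6 ALLOC][7-9 FREE][10-11 ALLOC][12-36 FREE]
Op 7: free(c) -> (freed c); heap: [0-6 ALLOC][7-36 FREE]
Op 8: e = malloc(1) -> e = 7; heap: [0-6 ALLOC][7-7 ALLOC][8-36 FREE]
Op 9: free(d) -> (freed d); heap: [0-6 FREE][7-7 ALLOC][8-36 FREE]
Free blocks: [7 29] total_free=36 largest=29 -> 100*(36-29)/36 = 700/36 ≈ 19.444 -> rounds to 19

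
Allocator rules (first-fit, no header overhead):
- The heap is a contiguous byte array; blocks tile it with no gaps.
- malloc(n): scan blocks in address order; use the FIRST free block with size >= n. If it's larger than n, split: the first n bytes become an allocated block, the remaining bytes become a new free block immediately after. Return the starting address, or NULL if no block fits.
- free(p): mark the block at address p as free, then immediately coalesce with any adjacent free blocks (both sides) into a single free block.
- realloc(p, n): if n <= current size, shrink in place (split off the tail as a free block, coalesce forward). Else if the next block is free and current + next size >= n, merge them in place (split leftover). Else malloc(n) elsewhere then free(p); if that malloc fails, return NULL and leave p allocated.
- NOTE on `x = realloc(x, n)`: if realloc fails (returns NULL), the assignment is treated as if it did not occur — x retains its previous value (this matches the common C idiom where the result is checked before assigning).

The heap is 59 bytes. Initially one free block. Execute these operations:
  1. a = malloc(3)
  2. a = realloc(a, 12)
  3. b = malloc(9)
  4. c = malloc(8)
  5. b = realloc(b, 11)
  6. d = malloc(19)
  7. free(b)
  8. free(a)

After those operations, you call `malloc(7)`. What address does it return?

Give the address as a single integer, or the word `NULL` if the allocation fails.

Answer: 0

Derivation:
Op 1: a = malloc(3) -> a = 0; heap: [0-2 ALLOC][3-58 FREE]
Op 2: a = realloc(a, 12) -> a = 0; heap: [0-11 ALLOC][12-58 FREE]
Op 3: b = malloc(9) -> b = 12; heap: [0-11 ALLOC][12-20 ALLOC][21-58 FREE]
Op 4: c = malloc(8) -> c = 21; heap: [0-11 ALLOC][12-20 ALLOC][21-28 ALLOC][29-58 FREE]
Op 5: b = realloc(b, 11) -> b = 29; heap: [0-11 ALLOC][12-20 FREE][21-28 ALLOC][29-39 ALLOC][40-58 FREE]
Op 6: d = malloc(19) -> d = 40; heap: [0-11 ALLOC][12-20 FREE][21-28 ALLOC][29-39 ALLOC][40-58 ALLOC]
Op 7: free(b) -> (freed b); heap: [0-11 ALLOC][12-20 FREE][21-28 ALLOC][29-39 FREE][40-58 ALLOC]
Op 8: free(a) -> (freed a); heap: [0-20 FREE][21-28 ALLOC][29-39 FREE][40-58 ALLOC]
malloc(7): first-fit scan over [0-20 FREE][21-28 ALLOC][29-39 FREE][40-58 ALLOC] -> 0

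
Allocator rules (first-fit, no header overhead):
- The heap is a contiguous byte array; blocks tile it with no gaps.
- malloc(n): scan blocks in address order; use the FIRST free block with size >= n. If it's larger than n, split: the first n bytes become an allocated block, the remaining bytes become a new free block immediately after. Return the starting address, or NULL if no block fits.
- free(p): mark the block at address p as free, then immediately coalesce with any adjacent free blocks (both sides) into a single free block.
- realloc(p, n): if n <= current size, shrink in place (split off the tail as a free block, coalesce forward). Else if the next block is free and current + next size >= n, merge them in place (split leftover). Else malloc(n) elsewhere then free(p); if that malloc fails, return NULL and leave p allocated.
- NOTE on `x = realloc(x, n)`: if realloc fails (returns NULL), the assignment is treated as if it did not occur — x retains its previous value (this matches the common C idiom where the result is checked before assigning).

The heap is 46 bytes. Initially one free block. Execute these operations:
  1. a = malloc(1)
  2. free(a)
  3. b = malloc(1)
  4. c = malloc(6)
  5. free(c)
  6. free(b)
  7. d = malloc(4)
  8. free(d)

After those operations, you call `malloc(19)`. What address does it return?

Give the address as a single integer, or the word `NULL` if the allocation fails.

Answer: 0

Derivation:
Op 1: a = malloc(1) -> a = 0; heap: [0-0 ALLOC][1-45 FREE]
Op 2: free(a) -> (freed a); heap: [0-45 FREE]
Op 3: b = malloc(1) -> b = 0; heap: [0-0 ALLOC][1-45 FREE]
Op 4: c = malloc(6) -> c = 1; heap: [0-0 ALLOC][1-6 ALLOC][7-45 FREE]
Op 5: free(c) -> (freed c); heap: [0-0 ALLOC][1-45 FREE]
Op 6: free(b) -> (freed b); heap: [0-45 FREE]
Op 7: d = malloc(4) -> d = 0; heap: [0-3 ALLOC][4-45 FREE]
Op 8: free(d) -> (freed d); heap: [0-45 FREE]
malloc(19): first-fit scan over [0-45 FREE] -> 0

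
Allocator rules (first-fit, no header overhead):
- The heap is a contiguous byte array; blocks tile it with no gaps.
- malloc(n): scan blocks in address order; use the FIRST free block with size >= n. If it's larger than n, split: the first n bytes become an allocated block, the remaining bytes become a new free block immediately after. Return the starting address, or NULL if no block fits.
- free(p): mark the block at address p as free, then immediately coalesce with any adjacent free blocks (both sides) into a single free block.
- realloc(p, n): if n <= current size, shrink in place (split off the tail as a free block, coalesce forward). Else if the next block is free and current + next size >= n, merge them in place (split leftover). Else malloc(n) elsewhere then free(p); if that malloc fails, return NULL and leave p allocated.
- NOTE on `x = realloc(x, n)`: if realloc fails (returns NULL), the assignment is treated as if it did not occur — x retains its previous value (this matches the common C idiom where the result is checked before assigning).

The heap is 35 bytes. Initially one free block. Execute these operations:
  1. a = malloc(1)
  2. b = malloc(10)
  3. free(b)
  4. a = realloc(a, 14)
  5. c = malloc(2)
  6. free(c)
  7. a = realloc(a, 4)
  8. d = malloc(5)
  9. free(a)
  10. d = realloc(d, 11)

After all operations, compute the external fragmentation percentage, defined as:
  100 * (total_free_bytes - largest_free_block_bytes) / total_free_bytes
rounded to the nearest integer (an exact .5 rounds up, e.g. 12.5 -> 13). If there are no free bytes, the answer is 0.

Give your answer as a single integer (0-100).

Answer: 17

Derivation:
Op 1: a = malloc(1) -> a = 0; heap: [0-0 ALLOC][1-34 FREE]
Op 2: b = malloc(10) -> b = 1; heap: [0-0 ALLOC][1-10 ALLOC][11-34 FREE]
Op 3: free(b) -> (freed b); heap: [0-0 ALLOC][1-34 FREE]
Op 4: a = realloc(a, 14) -> a = 0; heap: [0-13 ALLOC][14-34 FREE]
Op 5: c = malloc(2) -> c = 14; heap: [0-13 ALLOC][14-15 ALLOC][16-34 FREE]
Op 6: free(c) -> (freed c); heap: [0-13 ALLOC][14-34 FREE]
Op 7: a = realloc(a, 4) -> a = 0; heap: [0-3 ALLOC][4-34 FREE]
Op 8: d = malloc(5) -> d = 4; heap: [0-3 ALLOC][4-8 ALLOC][9-34 FREE]
Op 9: free(a) -> (freed a); heap: [0-3 FREE][4-8 ALLOC][9-34 FREE]
Op 10: d = realloc(d, 11) -> d = 4; heap: [0-3 FREE][4-14 ALLOC][15-34 FREE]
Free blocks: [4 20] total_free=24 largest=20 -> 100*(24-20)/24 = 400/24 ≈ 16.667 -> rounds to 17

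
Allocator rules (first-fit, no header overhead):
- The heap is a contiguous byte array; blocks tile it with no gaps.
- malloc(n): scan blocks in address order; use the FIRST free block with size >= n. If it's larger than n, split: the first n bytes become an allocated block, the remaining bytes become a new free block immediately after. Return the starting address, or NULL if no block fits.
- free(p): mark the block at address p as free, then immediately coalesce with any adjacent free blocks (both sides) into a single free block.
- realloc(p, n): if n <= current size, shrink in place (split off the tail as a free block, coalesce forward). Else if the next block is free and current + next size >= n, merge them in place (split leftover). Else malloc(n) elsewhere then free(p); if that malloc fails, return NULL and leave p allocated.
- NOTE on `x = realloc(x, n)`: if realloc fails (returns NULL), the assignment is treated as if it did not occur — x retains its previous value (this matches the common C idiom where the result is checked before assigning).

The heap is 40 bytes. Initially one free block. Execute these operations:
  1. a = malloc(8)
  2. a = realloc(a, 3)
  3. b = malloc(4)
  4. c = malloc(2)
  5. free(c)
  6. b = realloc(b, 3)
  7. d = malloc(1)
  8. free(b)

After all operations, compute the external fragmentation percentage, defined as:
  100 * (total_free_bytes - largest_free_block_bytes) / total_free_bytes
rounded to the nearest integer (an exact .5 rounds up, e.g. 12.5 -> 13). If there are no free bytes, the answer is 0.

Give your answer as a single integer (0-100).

Answer: 8

Derivation:
Op 1: a = malloc(8) -> a = 0; heap: [0-7 ALLOC][8-39 FREE]
Op 2: a = realloc(a, 3) -> a = 0; heap: [0-2 ALLOC][3-39 FREE]
Op 3: b = malloc(4) -> b = 3; heap: [0-2 ALLOC][3-6 ALLOC][7-39 FREE]
Op 4: c = malloc(2) -> c = 7; heap: [0-2 ALLOC][3-6 ALLOC][7-8 ALLOC][9-39 FREE]
Op 5: free(c) -> (freed c); heap: [0-2 ALLOC][3-6 ALLOC][7-39 FREE]
Op 6: b = realloc(b, 3) -> b = 3; heap: [0-2 ALLOC][3-5 ALLOC][6-39 FREE]
Op 7: d = malloc(1) -> d = 6; heap: [0-2 ALLOC][3-5 ALLOC][6-6 ALLOC][7-39 FREE]
Op 8: free(b) -> (freed b); heap: [0-2 ALLOC][3-5 FREE][6-6 ALLOC][7-39 FREE]
Free blocks: [3 33] total_free=36 largest=33 -> 100*(36-33)/36 = 300/36 ≈ 8.333 -> rounds to 8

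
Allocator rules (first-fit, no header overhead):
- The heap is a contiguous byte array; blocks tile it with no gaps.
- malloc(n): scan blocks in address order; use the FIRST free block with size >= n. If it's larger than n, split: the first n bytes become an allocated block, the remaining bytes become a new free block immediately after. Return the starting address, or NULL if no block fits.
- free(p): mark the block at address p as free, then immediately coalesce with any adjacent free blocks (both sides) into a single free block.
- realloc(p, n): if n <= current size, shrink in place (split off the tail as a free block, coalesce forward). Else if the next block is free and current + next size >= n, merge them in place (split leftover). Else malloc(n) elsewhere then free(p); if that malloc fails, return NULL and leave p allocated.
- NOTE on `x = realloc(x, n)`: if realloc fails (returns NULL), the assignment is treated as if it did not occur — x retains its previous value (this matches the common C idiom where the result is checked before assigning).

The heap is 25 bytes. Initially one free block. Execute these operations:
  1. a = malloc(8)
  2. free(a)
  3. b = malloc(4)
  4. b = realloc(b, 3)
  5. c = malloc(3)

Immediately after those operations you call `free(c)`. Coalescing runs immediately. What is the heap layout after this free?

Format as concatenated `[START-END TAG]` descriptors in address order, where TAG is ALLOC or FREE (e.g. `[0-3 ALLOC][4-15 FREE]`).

Answer: [0-2 ALLOC][3-24 FREE]

Derivation:
Op 1: a = malloc(8) -> a = 0; heap: [0-7 ALLOC][8-24 FREE]
Op 2: free(a) -> (freed a); heap: [0-24 FREE]
Op 3: b = malloc(4) -> b = 0; heap: [0-3 ALLOC][4-24 FREE]
Op 4: b = realloc(b, 3) -> b = 0; heap: [0-2 ALLOC][3-24 FREE]
Op 5: c = malloc(3) -> c = 3; heap: [0-2 ALLOC][3-5 ALLOC][6-24 FREE]
free(c): c = 3 -> block [3-5 ALLOC]; mark free, coalesce with adjacent free neighbors -> [0-2 ALLOC][3-24 FREE]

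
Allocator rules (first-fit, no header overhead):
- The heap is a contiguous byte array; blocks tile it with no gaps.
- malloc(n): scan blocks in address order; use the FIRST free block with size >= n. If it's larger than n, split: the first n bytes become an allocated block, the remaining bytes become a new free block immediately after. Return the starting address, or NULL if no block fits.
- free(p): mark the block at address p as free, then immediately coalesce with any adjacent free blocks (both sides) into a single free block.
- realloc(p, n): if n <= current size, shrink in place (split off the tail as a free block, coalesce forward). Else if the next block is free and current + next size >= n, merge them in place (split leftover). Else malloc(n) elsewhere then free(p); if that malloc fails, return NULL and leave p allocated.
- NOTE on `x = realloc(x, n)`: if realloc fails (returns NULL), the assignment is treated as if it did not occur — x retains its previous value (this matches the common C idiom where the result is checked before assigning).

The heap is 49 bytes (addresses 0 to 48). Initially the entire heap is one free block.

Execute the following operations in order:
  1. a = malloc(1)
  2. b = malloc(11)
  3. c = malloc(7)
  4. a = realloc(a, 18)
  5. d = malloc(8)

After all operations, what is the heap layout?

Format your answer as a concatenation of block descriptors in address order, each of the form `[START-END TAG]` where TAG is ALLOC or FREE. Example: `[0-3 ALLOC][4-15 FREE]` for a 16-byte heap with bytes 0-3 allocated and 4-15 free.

Answer: [0-0 FREE][1-11 ALLOC][12-18 ALLOC][19-36 ALLOC][37-44 ALLOC][45-48 FREE]

Derivation:
Op 1: a = malloc(1) -> a = 0; heap: [0-0 ALLOC][1-48 FREE]
Op 2: b = malloc(11) -> b = 1; heap: [0-0 ALLOC][1-11 ALLOC][12-48 FREE]
Op 3: c = malloc(7) -> c = 12; heap: [0-0 ALLOC][1-11 ALLOC][12-18 ALLOC][19-48 FREE]
Op 4: a = realloc(a, 18) -> a = 19; heap: [0-0 FREE][1-11 ALLOC][12-18 ALLOC][19-36 ALLOC][37-48 FREE]
Op 5: d = malloc(8) -> d = 37; heap: [0-0 FREE][1-11 ALLOC][12-18 ALLOC][19-36 ALLOC][37-44 ALLOC][45-48 FREE]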